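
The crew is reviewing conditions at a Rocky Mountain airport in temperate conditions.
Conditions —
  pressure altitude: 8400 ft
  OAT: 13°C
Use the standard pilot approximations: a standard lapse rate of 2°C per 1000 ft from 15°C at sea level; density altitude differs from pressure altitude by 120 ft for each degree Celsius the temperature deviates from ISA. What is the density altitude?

ISA temperature at 8400 ft = 15 − 2 × (8400/1000) = -1.8°C.
ISA deviation = 13 − (-1.8) = +14.8°C.
Density altitude = 8400 + 120 × (14.8) = 8400 + (+1776) = 10176 ft.

10176 ft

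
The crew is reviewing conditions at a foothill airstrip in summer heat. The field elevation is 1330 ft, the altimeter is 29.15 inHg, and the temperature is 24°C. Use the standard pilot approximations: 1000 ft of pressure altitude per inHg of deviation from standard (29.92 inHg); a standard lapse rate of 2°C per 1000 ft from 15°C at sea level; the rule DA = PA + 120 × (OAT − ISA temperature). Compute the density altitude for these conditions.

Pressure altitude = 1330 + (29.92 − 29.15) × 1000 = 1330 + (+770) = 2100 ft.
ISA temperature at 2100 ft = 15 − 2 × (2100/1000) = 10.8°C.
ISA deviation = 24 − 10.8 = +13.2°C.
Density altitude = 2100 + 120 × (13.2) = 3684 ft.

3684 ft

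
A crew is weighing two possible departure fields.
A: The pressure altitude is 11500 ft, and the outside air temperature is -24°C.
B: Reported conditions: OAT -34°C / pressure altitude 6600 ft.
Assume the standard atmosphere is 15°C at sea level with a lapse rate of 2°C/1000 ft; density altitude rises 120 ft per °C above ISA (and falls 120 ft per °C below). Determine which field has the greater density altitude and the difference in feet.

A: ISA temp = -8°C, deviation -16°C, DA = 11500 + 120 × (-16) = 9580 ft.
B: ISA temp = 1.8°C, deviation -35.8°C, DA = 6600 + 120 × (-35.8) = 2304 ft.
A is higher by 9580 − 2304 = 7276 ft.

A by 7276 ft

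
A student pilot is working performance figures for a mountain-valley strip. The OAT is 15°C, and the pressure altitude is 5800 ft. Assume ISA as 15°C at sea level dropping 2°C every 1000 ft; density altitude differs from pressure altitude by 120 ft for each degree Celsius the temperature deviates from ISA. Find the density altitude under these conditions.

7192 ft

ISA temperature at 5800 ft = 15 − 2 × (5800/1000) = 3.4°C.
ISA deviation = 15 − 3.4 = +11.6°C.
Density altitude = 5800 + 120 × (11.6) = 5800 + (+1392) = 7192 ft.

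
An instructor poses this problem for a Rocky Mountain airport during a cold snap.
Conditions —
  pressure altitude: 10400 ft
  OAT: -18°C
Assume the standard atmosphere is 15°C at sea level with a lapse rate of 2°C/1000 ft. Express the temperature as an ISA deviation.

ISA-12.2°C

ISA temperature at 10400 ft = 15 − 2 × (10400/1000) = -5.8°C.
Deviation = OAT − ISA = -18 − (-5.8) = -12.2°C.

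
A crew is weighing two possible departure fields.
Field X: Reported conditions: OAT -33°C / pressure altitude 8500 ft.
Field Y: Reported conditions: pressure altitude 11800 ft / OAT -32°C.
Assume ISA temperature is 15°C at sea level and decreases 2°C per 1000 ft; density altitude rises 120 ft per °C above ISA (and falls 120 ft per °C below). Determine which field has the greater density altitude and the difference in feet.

Field Y by 4212 ft

Field X: ISA temp = -2°C, deviation -31°C, DA = 8500 + 120 × (-31) = 4780 ft.
Field Y: ISA temp = -8.6°C, deviation -23.4°C, DA = 11800 + 120 × (-23.4) = 8992 ft.
Field Y is higher by 8992 − 4780 = 4212 ft.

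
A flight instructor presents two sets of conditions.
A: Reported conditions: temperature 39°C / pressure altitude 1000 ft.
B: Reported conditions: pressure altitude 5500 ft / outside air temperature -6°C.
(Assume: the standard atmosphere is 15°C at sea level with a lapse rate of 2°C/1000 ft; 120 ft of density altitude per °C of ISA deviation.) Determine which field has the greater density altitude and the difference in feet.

B by 180 ft

A: ISA temp = 13°C, deviation +26°C, DA = 1000 + 120 × 26 = 4120 ft.
B: ISA temp = 4°C, deviation -10°C, DA = 5500 + 120 × (-10) = 4300 ft.
B is higher by 4300 − 4120 = 180 ft.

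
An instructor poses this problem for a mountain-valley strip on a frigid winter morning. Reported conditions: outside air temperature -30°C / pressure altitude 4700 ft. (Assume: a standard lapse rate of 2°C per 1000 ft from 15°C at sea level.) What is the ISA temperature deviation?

ISA-35.6°C

ISA temperature at 4700 ft = 15 − 2 × (4700/1000) = 5.6°C.
Deviation = OAT − ISA = -30 − 5.6 = -35.6°C.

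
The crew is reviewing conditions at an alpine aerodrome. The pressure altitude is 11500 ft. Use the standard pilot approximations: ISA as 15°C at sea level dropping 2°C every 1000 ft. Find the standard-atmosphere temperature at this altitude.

-8°C

ISA temperature = 15 − 2 × (11500/1000) = 15 − 23 = -8°C.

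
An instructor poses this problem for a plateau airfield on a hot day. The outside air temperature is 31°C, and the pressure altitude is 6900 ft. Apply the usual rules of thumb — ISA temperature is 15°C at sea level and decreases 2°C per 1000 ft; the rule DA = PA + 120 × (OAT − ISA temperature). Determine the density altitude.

ISA temperature at 6900 ft = 15 − 2 × (6900/1000) = 1.2°C.
ISA deviation = 31 − 1.2 = +29.8°C.
Density altitude = 6900 + 120 × (29.8) = 6900 + (+3576) = 10476 ft.

10476 ft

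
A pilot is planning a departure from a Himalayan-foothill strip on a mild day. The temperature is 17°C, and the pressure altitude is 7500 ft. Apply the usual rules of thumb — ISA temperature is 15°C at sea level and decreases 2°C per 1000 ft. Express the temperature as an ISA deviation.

ISA temperature at 7500 ft = 15 − 2 × (7500/1000) = 0°C.
Deviation = OAT − ISA = 17 − 0 = +17°C.

ISA+17°C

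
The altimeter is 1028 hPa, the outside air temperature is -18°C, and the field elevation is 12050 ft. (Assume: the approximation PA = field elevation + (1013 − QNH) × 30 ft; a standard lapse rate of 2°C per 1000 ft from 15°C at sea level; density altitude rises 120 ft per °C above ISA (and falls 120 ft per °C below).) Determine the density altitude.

Pressure altitude = 12050 + (1013 − 1028) × 30 = 12050 + (-450) = 11600 ft.
ISA temperature at 11600 ft = 15 − 2 × (11600/1000) = -8.2°C.
ISA deviation = -18 − (-8.2) = -9.8°C.
Density altitude = 11600 + 120 × (-9.8) = 10424 ft.

10424 ft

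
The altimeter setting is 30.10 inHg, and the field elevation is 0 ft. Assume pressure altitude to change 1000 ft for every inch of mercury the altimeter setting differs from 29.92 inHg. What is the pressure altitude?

-180 ft

Pressure correction = (29.92 − 30.10) × 1000 = -180 ft.
Pressure altitude = 0 + (-180) = -180 ft.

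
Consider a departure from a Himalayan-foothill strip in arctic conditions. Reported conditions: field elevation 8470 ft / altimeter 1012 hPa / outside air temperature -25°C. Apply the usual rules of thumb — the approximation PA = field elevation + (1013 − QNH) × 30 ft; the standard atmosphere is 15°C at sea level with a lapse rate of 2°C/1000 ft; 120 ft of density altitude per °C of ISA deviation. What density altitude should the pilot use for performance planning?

Pressure altitude = 8470 + (1013 − 1012) × 30 = 8470 + (+30) = 8500 ft.
ISA temperature at 8500 ft = 15 − 2 × (8500/1000) = -2°C.
ISA deviation = -25 − (-2) = -23°C.
Density altitude = 8500 + 120 × (-23) = 5740 ft.

5740 ft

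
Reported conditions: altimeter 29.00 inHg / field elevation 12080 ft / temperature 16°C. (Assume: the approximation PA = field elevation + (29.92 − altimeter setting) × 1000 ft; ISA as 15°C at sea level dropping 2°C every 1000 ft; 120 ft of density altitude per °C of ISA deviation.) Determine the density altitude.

Pressure altitude = 12080 + (29.92 − 29.00) × 1000 = 12080 + (+920) = 13000 ft.
ISA temperature at 13000 ft = 15 − 2 × (13000/1000) = -11°C.
ISA deviation = 16 − (-11) = +27°C.
Density altitude = 13000 + 120 × (27) = 16240 ft.

16240 ft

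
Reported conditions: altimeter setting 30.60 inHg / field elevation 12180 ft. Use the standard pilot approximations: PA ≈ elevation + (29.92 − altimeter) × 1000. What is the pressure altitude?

Pressure correction = (29.92 − 30.60) × 1000 = -680 ft.
Pressure altitude = 12180 + (-680) = 11500 ft.

11500 ft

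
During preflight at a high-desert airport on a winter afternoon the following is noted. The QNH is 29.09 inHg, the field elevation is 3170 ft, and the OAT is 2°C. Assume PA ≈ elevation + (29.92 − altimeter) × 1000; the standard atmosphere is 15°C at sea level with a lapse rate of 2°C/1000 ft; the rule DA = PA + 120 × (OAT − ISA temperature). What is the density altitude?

Pressure altitude = 3170 + (29.92 − 29.09) × 1000 = 3170 + (+830) = 4000 ft.
ISA temperature at 4000 ft = 15 − 2 × (4000/1000) = 7°C.
ISA deviation = 2 − 7 = -5°C.
Density altitude = 4000 + 120 × (-5) = 3400 ft.

3400 ft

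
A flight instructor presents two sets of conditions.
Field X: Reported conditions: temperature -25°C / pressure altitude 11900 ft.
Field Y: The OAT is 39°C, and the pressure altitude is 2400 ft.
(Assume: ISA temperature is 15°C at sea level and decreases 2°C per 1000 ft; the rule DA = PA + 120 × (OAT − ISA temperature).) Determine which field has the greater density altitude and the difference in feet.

Field X: ISA temp = -8.8°C, deviation -16.2°C, DA = 11900 + 120 × (-16.2) = 9956 ft.
Field Y: ISA temp = 10.2°C, deviation +28.8°C, DA = 2400 + 120 × 28.8 = 5856 ft.
Field X is higher by 9956 − 5856 = 4100 ft.

Field X by 4100 ft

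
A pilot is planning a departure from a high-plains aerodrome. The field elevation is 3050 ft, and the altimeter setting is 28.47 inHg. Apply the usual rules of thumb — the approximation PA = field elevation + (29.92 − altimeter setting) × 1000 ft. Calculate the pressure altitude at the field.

4500 ft

Pressure correction = (29.92 − 28.47) × 1000 = +1450 ft.
Pressure altitude = 3050 + (+1450) = 4500 ft.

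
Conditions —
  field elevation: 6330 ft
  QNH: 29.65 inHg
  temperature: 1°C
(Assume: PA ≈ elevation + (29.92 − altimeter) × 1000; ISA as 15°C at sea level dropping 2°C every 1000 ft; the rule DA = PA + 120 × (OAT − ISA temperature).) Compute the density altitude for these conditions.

6504 ft

Pressure altitude = 6330 + (29.92 − 29.65) × 1000 = 6330 + (+270) = 6600 ft.
ISA temperature at 6600 ft = 15 − 2 × (6600/1000) = 1.8°C.
ISA deviation = 1 − 1.8 = -0.8°C.
Density altitude = 6600 + 120 × (-0.8) = 6504 ft.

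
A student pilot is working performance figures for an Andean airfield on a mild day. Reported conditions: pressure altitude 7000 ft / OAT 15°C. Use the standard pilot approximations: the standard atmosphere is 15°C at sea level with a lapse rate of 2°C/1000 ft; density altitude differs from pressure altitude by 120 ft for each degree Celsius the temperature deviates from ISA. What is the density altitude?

8680 ft

ISA temperature at 7000 ft = 15 − 2 × (7000/1000) = 1°C.
ISA deviation = 15 − 1 = +14°C.
Density altitude = 7000 + 120 × (14) = 7000 + (+1680) = 8680 ft.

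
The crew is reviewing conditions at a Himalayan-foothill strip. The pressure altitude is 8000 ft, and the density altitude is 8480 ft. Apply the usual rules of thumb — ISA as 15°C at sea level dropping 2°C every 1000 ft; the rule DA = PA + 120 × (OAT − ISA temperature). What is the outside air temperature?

3°C

Density altitude − pressure altitude = 8480 − 8000 = +480 ft.
At 120 ft/°C that is an ISA deviation of 480/120 = +4°C.
ISA temperature at 8000 ft = 15 − 2 × (8000/1000) = -1°C.
OAT = ISA + deviation = -1 + (+4) = 3°C.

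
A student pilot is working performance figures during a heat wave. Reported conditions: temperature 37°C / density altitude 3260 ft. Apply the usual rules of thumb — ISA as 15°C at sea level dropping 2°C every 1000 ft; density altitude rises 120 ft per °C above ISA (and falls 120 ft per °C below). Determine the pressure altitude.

DA = PA + 120 × (OAT − (15 − 2·PA/1000)) = PA + 120·OAT − 1800 + 0.24·PA = 1.24·PA + 120·OAT − 1800.
So 1.24·PA = 3260 − 120 × 37 + 1800 = 620.
PA = 620 / 1.24 = 500 ft.

500 ft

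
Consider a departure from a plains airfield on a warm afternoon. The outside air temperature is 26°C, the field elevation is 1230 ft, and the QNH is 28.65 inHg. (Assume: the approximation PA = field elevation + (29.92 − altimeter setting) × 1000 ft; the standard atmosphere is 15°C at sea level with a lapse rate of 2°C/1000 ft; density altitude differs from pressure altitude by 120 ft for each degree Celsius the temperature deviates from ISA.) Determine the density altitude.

4420 ft

Pressure altitude = 1230 + (29.92 − 28.65) × 1000 = 1230 + (+1270) = 2500 ft.
ISA temperature at 2500 ft = 15 − 2 × (2500/1000) = 10°C.
ISA deviation = 26 − 10 = +16°C.
Density altitude = 2500 + 120 × (16) = 4420 ft.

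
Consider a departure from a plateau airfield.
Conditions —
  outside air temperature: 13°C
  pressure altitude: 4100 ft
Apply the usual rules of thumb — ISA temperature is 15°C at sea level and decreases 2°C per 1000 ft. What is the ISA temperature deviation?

ISA temperature at 4100 ft = 15 − 2 × (4100/1000) = 6.8°C.
Deviation = OAT − ISA = 13 − 6.8 = +6.2°C.

ISA+6.2°C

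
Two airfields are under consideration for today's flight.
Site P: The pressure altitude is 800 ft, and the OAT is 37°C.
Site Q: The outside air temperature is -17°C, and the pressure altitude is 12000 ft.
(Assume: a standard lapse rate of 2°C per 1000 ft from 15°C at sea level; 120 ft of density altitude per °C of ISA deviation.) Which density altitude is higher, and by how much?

Site P: ISA temp = 13.4°C, deviation +23.6°C, DA = 800 + 120 × 23.6 = 3632 ft.
Site Q: ISA temp = -9°C, deviation -8°C, DA = 12000 + 120 × (-8) = 11040 ft.
Site Q is higher by 11040 − 3632 = 7408 ft.

Site Q by 7408 ft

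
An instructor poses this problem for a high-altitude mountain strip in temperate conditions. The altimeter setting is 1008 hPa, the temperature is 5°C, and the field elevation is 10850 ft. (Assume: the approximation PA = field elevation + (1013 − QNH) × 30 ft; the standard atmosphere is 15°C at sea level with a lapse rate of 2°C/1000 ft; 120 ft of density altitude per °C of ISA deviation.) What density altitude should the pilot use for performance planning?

12440 ft

Pressure altitude = 10850 + (1013 − 1008) × 30 = 10850 + (+150) = 11000 ft.
ISA temperature at 11000 ft = 15 − 2 × (11000/1000) = -7°C.
ISA deviation = 5 − (-7) = +12°C.
Density altitude = 11000 + 120 × (12) = 12440 ft.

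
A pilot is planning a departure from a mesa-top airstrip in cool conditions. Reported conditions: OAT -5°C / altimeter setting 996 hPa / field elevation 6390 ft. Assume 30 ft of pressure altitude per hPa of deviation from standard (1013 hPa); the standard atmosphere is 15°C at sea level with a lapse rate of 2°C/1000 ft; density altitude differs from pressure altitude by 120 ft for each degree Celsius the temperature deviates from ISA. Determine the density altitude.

Pressure altitude = 6390 + (1013 − 996) × 30 = 6390 + (+510) = 6900 ft.
ISA temperature at 6900 ft = 15 − 2 × (6900/1000) = 1.2°C.
ISA deviation = -5 − 1.2 = -6.2°C.
Density altitude = 6900 + 120 × (-6.2) = 6156 ft.

6156 ft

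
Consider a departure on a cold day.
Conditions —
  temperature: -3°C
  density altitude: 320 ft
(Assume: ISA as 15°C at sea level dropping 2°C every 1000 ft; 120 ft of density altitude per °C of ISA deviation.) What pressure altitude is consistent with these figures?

2000 ft

DA = PA + 120 × (OAT − (15 − 2·PA/1000)) = PA + 120·OAT − 1800 + 0.24·PA = 1.24·PA + 120·OAT − 1800.
So 1.24·PA = 320 − 120 × (-3) + 1800 = 2480.
PA = 2480 / 1.24 = 2000 ft.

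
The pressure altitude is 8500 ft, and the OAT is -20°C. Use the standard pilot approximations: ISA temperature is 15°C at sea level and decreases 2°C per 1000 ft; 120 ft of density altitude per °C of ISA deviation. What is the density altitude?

6340 ft

ISA temperature at 8500 ft = 15 − 2 × (8500/1000) = -2°C.
ISA deviation = -20 − (-2) = -18°C.
Density altitude = 8500 + 120 × (-18) = 8500 + (-2160) = 6340 ft.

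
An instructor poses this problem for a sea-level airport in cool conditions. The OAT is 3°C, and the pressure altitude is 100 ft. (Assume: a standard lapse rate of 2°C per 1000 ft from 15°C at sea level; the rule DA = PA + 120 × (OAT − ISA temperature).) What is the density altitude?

-1316 ft

ISA temperature at 100 ft = 15 − 2 × (100/1000) = 14.8°C.
ISA deviation = 3 − 14.8 = -11.8°C.
Density altitude = 100 + 120 × (-11.8) = 100 + (-1416) = -1316 ft.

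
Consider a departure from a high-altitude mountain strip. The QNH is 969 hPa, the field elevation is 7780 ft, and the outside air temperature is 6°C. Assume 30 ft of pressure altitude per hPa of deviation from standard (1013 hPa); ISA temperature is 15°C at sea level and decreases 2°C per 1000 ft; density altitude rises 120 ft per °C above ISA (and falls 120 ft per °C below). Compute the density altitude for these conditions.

Pressure altitude = 7780 + (1013 − 969) × 30 = 7780 + (+1320) = 9100 ft.
ISA temperature at 9100 ft = 15 − 2 × (9100/1000) = -3.2°C.
ISA deviation = 6 − (-3.2) = +9.2°C.
Density altitude = 9100 + 120 × (9.2) = 10204 ft.

10204 ft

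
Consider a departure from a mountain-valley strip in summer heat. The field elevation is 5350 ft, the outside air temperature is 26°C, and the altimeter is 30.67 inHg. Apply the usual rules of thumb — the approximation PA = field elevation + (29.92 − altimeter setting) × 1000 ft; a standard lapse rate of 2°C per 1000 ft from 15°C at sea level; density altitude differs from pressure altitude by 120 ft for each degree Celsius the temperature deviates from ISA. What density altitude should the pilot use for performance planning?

Pressure altitude = 5350 + (29.92 − 30.67) × 1000 = 5350 + (-750) = 4600 ft.
ISA temperature at 4600 ft = 15 − 2 × (4600/1000) = 5.8°C.
ISA deviation = 26 − 5.8 = +20.2°C.
Density altitude = 4600 + 120 × (20.2) = 7024 ft.

7024 ft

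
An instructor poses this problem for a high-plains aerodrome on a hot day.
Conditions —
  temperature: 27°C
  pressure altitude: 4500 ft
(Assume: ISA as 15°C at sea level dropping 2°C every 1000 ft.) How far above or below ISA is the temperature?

ISA+21°C

ISA temperature at 4500 ft = 15 − 2 × (4500/1000) = 6°C.
Deviation = OAT − ISA = 27 − 6 = +21°C.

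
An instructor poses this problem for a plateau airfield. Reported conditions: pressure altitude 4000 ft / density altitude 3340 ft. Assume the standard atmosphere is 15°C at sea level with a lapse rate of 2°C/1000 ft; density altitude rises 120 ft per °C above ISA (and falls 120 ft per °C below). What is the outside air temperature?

1.5°C

Density altitude − pressure altitude = 3340 − 4000 = -660 ft.
At 120 ft/°C that is an ISA deviation of -660/120 = -5.5°C.
ISA temperature at 4000 ft = 15 − 2 × (4000/1000) = 7°C.
OAT = ISA + deviation = 7 + (-5.5) = 1.5°C.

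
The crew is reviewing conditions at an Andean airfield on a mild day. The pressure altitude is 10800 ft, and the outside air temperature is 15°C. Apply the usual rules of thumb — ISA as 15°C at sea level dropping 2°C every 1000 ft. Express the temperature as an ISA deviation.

ISA+21.6°C

ISA temperature at 10800 ft = 15 − 2 × (10800/1000) = -6.6°C.
Deviation = OAT − ISA = 15 − (-6.6) = +21.6°C.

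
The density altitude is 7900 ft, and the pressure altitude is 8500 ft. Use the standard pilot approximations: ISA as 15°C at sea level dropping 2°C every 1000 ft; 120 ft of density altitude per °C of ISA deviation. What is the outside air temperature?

Density altitude − pressure altitude = 7900 − 8500 = -600 ft.
At 120 ft/°C that is an ISA deviation of -600/120 = -5°C.
ISA temperature at 8500 ft = 15 − 2 × (8500/1000) = -2°C.
OAT = ISA + deviation = -2 + (-5) = -7°C.

-7°C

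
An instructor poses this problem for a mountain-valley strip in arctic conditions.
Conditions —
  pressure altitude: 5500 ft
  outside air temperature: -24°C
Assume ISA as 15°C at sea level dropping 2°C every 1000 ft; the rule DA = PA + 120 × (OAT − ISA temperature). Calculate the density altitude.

2140 ft

ISA temperature at 5500 ft = 15 − 2 × (5500/1000) = 4°C.
ISA deviation = -24 − 4 = -28°C.
Density altitude = 5500 + 120 × (-28) = 5500 + (-3360) = 2140 ft.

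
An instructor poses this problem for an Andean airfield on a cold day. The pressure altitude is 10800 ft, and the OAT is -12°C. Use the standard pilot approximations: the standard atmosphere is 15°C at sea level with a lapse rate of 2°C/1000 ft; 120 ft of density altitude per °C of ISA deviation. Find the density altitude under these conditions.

ISA temperature at 10800 ft = 15 − 2 × (10800/1000) = -6.6°C.
ISA deviation = -12 − (-6.6) = -5.4°C.
Density altitude = 10800 + 120 × (-5.4) = 10800 + (-648) = 10152 ft.

10152 ft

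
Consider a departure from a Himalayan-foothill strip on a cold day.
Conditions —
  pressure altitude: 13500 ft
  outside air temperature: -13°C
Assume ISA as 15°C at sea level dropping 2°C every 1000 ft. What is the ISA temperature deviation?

ISA-1°C

ISA temperature at 13500 ft = 15 − 2 × (13500/1000) = -12°C.
Deviation = OAT − ISA = -13 − (-12) = -1°C.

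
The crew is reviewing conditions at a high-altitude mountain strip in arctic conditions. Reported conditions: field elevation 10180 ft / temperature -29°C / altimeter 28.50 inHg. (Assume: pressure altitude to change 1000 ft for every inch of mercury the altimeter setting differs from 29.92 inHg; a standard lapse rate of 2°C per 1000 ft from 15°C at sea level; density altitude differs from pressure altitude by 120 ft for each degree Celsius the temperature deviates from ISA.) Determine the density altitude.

Pressure altitude = 10180 + (29.92 − 28.50) × 1000 = 10180 + (+1420) = 11600 ft.
ISA temperature at 11600 ft = 15 − 2 × (11600/1000) = -8.2°C.
ISA deviation = -29 − (-8.2) = -20.8°C.
Density altitude = 11600 + 120 × (-20.8) = 9104 ft.

9104 ft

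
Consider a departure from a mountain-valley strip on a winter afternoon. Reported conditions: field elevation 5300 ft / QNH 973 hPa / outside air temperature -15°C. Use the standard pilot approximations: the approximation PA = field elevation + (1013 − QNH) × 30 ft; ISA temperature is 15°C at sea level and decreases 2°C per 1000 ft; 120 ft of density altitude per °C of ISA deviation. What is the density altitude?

Pressure altitude = 5300 + (1013 − 973) × 30 = 5300 + (+1200) = 6500 ft.
ISA temperature at 6500 ft = 15 − 2 × (6500/1000) = 2°C.
ISA deviation = -15 − 2 = -17°C.
Density altitude = 6500 + 120 × (-17) = 4460 ft.

4460 ft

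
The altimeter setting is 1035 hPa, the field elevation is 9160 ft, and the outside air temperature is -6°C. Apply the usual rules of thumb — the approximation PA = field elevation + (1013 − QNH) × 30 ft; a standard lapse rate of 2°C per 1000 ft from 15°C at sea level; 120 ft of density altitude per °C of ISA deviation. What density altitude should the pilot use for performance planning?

Pressure altitude = 9160 + (1013 − 1035) × 30 = 9160 + (-660) = 8500 ft.
ISA temperature at 8500 ft = 15 − 2 × (8500/1000) = -2°C.
ISA deviation = -6 − (-2) = -4°C.
Density altitude = 8500 + 120 × (-4) = 8020 ft.

8020 ft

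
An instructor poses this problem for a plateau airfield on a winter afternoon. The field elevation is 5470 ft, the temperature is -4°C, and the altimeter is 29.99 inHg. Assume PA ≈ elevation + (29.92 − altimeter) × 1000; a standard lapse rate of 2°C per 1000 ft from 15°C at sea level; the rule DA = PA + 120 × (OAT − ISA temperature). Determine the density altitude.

4416 ft

Pressure altitude = 5470 + (29.92 − 29.99) × 1000 = 5470 + (-70) = 5400 ft.
ISA temperature at 5400 ft = 15 − 2 × (5400/1000) = 4.2°C.
ISA deviation = -4 − 4.2 = -8.2°C.
Density altitude = 5400 + 120 × (-8.2) = 4416 ft.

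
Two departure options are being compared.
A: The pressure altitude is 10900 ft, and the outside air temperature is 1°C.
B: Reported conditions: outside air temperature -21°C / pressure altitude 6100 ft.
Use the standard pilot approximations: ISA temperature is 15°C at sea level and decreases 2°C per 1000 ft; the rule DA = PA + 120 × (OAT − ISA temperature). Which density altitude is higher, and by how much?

A by 8592 ft

A: ISA temp = -6.8°C, deviation +7.8°C, DA = 10900 + 120 × 7.8 = 11836 ft.
B: ISA temp = 2.8°C, deviation -23.8°C, DA = 6100 + 120 × (-23.8) = 3244 ft.
A is higher by 11836 − 3244 = 8592 ft.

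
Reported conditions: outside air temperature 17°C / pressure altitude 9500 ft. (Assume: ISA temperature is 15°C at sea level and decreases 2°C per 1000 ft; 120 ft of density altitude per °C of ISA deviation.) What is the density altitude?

12020 ft

ISA temperature at 9500 ft = 15 − 2 × (9500/1000) = -4°C.
ISA deviation = 17 − (-4) = +21°C.
Density altitude = 9500 + 120 × (21) = 9500 + (+2520) = 12020 ft.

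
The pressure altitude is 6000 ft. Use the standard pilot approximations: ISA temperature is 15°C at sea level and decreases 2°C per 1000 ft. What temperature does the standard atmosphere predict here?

ISA temperature = 15 − 2 × (6000/1000) = 15 − 12 = 3°C.

3°C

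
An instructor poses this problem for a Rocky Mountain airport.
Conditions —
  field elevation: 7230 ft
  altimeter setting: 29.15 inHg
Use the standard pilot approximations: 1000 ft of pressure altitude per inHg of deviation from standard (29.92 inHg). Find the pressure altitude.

8000 ft

Pressure correction = (29.92 − 29.15) × 1000 = +770 ft.
Pressure altitude = 7230 + (+770) = 8000 ft.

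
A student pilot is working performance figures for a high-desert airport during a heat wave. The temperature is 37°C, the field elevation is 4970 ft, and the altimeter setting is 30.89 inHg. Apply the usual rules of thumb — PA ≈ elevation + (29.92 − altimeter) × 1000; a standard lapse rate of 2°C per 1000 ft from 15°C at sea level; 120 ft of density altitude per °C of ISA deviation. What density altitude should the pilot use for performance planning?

Pressure altitude = 4970 + (29.92 − 30.89) × 1000 = 4970 + (-970) = 4000 ft.
ISA temperature at 4000 ft = 15 − 2 × (4000/1000) = 7°C.
ISA deviation = 37 − 7 = +30°C.
Density altitude = 4000 + 120 × (30) = 7600 ft.

7600 ft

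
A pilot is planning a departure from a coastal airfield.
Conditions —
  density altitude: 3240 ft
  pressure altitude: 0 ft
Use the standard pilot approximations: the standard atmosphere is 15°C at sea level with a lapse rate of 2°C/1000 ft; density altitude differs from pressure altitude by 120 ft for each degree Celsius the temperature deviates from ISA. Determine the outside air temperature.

42°C

Density altitude − pressure altitude = 3240 − 0 = +3240 ft.
At 120 ft/°C that is an ISA deviation of 3240/120 = +27°C.
ISA temperature at 0 ft = 15 − 2 × (0/1000) = 15°C.
OAT = ISA + deviation = 15 + (+27) = 42°C.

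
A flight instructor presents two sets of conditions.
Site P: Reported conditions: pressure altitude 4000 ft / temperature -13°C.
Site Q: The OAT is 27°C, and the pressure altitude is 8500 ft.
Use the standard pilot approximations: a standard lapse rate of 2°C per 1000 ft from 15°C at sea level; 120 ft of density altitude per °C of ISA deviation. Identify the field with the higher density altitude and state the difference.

Site Q by 10380 ft

Site P: ISA temp = 7°C, deviation -20°C, DA = 4000 + 120 × (-20) = 1600 ft.
Site Q: ISA temp = -2°C, deviation +29°C, DA = 8500 + 120 × 29 = 11980 ft.
Site Q is higher by 11980 − 1600 = 10380 ft.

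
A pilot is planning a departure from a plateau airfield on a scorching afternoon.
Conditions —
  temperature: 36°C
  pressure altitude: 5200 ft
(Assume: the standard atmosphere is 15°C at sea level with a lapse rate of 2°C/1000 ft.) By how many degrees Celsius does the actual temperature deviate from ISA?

ISA+31.4°C

ISA temperature at 5200 ft = 15 − 2 × (5200/1000) = 4.6°C.
Deviation = OAT − ISA = 36 − 4.6 = +31.4°C.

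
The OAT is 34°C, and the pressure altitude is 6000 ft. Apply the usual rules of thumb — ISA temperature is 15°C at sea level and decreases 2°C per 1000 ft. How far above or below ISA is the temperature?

ISA+31°C

ISA temperature at 6000 ft = 15 − 2 × (6000/1000) = 3°C.
Deviation = OAT − ISA = 34 − 3 = +31°C.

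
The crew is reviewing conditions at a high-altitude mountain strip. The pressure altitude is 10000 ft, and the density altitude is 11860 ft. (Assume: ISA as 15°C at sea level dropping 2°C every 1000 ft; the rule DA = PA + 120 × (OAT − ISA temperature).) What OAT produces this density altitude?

Density altitude − pressure altitude = 11860 − 10000 = +1860 ft.
At 120 ft/°C that is an ISA deviation of 1860/120 = +15.5°C.
ISA temperature at 10000 ft = 15 − 2 × (10000/1000) = -5°C.
OAT = ISA + deviation = -5 + (+15.5) = 10.5°C.

10.5°C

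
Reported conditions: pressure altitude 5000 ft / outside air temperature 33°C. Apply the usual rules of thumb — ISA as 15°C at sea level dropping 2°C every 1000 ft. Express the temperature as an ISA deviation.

ISA+28°C

ISA temperature at 5000 ft = 15 − 2 × (5000/1000) = 5°C.
Deviation = OAT − ISA = 33 − 5 = +28°C.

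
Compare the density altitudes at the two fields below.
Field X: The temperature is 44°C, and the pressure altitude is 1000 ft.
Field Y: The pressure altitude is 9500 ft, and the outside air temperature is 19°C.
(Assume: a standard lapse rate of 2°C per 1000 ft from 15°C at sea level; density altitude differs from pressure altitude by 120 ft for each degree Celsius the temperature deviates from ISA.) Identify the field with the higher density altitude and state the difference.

Field X: ISA temp = 13°C, deviation +31°C, DA = 1000 + 120 × 31 = 4720 ft.
Field Y: ISA temp = -4°C, deviation +23°C, DA = 9500 + 120 × 23 = 12260 ft.
Field Y is higher by 12260 − 4720 = 7540 ft.

Field Y by 7540 ft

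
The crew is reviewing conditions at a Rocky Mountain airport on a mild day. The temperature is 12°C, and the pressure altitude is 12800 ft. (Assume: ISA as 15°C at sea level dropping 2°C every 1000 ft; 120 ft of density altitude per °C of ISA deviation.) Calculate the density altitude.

15512 ft

ISA temperature at 12800 ft = 15 − 2 × (12800/1000) = -10.6°C.
ISA deviation = 12 − (-10.6) = +22.6°C.
Density altitude = 12800 + 120 × (22.6) = 12800 + (+2712) = 15512 ft.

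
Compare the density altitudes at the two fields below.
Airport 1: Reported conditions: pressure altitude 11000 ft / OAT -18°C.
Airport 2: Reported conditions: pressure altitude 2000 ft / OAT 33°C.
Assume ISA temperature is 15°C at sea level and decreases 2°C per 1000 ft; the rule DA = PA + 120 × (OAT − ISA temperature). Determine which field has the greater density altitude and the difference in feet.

Airport 1: ISA temp = -7°C, deviation -11°C, DA = 11000 + 120 × (-11) = 9680 ft.
Airport 2: ISA temp = 11°C, deviation +22°C, DA = 2000 + 120 × 22 = 4640 ft.
Airport 1 is higher by 9680 − 4640 = 5040 ft.

Airport 1 by 5040 ft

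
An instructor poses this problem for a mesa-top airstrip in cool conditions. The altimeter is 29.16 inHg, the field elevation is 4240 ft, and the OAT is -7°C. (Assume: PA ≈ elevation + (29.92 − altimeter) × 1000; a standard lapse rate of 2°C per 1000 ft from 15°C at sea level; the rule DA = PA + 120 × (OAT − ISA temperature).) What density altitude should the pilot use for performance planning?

Pressure altitude = 4240 + (29.92 − 29.16) × 1000 = 4240 + (+760) = 5000 ft.
ISA temperature at 5000 ft = 15 − 2 × (5000/1000) = 5°C.
ISA deviation = -7 − 5 = -12°C.
Density altitude = 5000 + 120 × (-12) = 3560 ft.

3560 ft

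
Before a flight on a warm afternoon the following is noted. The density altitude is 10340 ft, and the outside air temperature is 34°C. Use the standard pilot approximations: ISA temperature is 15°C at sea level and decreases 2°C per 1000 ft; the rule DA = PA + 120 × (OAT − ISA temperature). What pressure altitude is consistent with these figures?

DA = PA + 120 × (OAT − (15 − 2·PA/1000)) = PA + 120·OAT − 1800 + 0.24·PA = 1.24·PA + 120·OAT − 1800.
So 1.24·PA = 10340 − 120 × 34 + 1800 = 8060.
PA = 8060 / 1.24 = 6500 ft.

6500 ft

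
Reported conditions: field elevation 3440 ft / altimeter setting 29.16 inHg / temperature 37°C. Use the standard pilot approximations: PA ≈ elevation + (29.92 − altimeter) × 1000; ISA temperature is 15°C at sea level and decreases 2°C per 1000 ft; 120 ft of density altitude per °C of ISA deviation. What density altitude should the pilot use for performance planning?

7848 ft

Pressure altitude = 3440 + (29.92 − 29.16) × 1000 = 3440 + (+760) = 4200 ft.
ISA temperature at 4200 ft = 15 − 2 × (4200/1000) = 6.6°C.
ISA deviation = 37 − 6.6 = +30.4°C.
Density altitude = 4200 + 120 × (30.4) = 7848 ft.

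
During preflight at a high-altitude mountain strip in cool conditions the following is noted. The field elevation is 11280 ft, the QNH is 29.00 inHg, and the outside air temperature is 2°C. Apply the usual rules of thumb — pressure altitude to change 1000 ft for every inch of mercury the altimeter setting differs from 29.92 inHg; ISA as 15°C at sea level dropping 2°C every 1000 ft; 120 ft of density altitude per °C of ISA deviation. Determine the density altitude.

Pressure altitude = 11280 + (29.92 − 29.00) × 1000 = 11280 + (+920) = 12200 ft.
ISA temperature at 12200 ft = 15 − 2 × (12200/1000) = -9.4°C.
ISA deviation = 2 − (-9.4) = +11.4°C.
Density altitude = 12200 + 120 × (11.4) = 13568 ft.

13568 ft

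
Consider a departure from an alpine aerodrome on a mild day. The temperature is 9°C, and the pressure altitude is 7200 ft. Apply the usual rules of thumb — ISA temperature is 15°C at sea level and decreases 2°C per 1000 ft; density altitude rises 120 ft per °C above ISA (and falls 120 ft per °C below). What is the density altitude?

ISA temperature at 7200 ft = 15 − 2 × (7200/1000) = 0.6°C.
ISA deviation = 9 − 0.6 = +8.4°C.
Density altitude = 7200 + 120 × (8.4) = 7200 + (+1008) = 8208 ft.

8208 ft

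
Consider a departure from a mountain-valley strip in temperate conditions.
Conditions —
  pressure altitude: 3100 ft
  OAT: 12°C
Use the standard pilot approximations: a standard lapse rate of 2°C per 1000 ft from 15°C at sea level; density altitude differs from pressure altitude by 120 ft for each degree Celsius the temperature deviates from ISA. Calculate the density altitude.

ISA temperature at 3100 ft = 15 − 2 × (3100/1000) = 8.8°C.
ISA deviation = 12 − 8.8 = +3.2°C.
Density altitude = 3100 + 120 × (3.2) = 3100 + (+384) = 3484 ft.

3484 ft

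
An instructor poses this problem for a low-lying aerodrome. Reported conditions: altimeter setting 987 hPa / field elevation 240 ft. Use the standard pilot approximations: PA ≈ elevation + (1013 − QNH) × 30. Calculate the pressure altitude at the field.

Pressure correction = (1013 − 987) × 30 = +780 ft.
Pressure altitude = 240 + (+780) = 1020 ft.

1020 ft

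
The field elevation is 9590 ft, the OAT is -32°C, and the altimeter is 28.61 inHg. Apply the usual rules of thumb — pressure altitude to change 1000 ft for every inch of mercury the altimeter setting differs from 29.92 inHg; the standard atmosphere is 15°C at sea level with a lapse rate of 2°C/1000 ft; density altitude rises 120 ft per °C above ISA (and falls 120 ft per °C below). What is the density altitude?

Pressure altitude = 9590 + (29.92 − 28.61) × 1000 = 9590 + (+1310) = 10900 ft.
ISA temperature at 10900 ft = 15 − 2 × (10900/1000) = -6.8°C.
ISA deviation = -32 − (-6.8) = -25.2°C.
Density altitude = 10900 + 120 × (-25.2) = 7876 ft.

7876 ft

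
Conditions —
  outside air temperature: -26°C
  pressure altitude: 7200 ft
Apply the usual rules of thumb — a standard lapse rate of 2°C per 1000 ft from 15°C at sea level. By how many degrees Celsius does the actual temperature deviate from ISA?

ISA temperature at 7200 ft = 15 − 2 × (7200/1000) = 0.6°C.
Deviation = OAT − ISA = -26 − 0.6 = -26.6°C.

ISA-26.6°C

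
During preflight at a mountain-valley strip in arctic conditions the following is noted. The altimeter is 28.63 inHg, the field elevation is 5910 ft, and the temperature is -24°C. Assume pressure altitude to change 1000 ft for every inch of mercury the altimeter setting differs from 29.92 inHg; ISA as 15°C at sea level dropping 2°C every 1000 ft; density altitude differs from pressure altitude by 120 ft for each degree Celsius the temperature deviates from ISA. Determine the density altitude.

Pressure altitude = 5910 + (29.92 − 28.63) × 1000 = 5910 + (+1290) = 7200 ft.
ISA temperature at 7200 ft = 15 − 2 × (7200/1000) = 0.6°C.
ISA deviation = -24 − 0.6 = -24.6°C.
Density altitude = 7200 + 120 × (-24.6) = 4248 ft.

4248 ft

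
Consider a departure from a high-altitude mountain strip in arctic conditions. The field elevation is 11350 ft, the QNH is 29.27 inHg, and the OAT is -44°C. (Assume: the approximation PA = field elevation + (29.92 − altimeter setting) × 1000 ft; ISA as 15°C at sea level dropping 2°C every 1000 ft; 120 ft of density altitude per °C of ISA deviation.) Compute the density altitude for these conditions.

7800 ft

Pressure altitude = 11350 + (29.92 − 29.27) × 1000 = 11350 + (+650) = 12000 ft.
ISA temperature at 12000 ft = 15 − 2 × (12000/1000) = -9°C.
ISA deviation = -44 − (-9) = -35°C.
Density altitude = 12000 + 120 × (-35) = 7800 ft.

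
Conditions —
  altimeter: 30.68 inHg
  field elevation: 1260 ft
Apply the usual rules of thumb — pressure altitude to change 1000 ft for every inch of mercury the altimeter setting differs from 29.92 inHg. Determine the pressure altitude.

500 ft

Pressure correction = (29.92 − 30.68) × 1000 = -760 ft.
Pressure altitude = 1260 + (-760) = 500 ft.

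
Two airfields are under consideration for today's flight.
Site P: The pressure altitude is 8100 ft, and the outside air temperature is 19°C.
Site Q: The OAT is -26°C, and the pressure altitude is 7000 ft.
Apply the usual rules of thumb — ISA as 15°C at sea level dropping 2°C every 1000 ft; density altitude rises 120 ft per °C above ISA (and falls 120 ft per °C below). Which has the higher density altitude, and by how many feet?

Site P by 6764 ft

Site P: ISA temp = -1.2°C, deviation +20.2°C, DA = 8100 + 120 × 20.2 = 10524 ft.
Site Q: ISA temp = 1°C, deviation -27°C, DA = 7000 + 120 × (-27) = 3760 ft.
Site P is higher by 10524 − 3760 = 6764 ft.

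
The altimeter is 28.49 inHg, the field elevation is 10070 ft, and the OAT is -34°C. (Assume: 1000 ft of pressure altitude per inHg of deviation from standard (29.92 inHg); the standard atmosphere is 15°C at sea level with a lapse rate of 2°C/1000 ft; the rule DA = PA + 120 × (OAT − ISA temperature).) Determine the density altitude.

Pressure altitude = 10070 + (29.92 − 28.49) × 1000 = 10070 + (+1430) = 11500 ft.
ISA temperature at 11500 ft = 15 − 2 × (11500/1000) = -8°C.
ISA deviation = -34 − (-8) = -26°C.
Density altitude = 11500 + 120 × (-26) = 8380 ft.

8380 ft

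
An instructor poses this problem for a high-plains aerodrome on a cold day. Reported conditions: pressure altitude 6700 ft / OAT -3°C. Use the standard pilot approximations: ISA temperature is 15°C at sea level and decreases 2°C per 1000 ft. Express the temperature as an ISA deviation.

ISA-4.6°C

ISA temperature at 6700 ft = 15 − 2 × (6700/1000) = 1.6°C.
Deviation = OAT − ISA = -3 − 1.6 = -4.6°C.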